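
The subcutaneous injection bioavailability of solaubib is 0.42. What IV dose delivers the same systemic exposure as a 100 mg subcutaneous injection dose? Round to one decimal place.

Systemic exposure from an extravascular dose = F × D_ev, so the equivalent IV dose is F × D_ev.
D_iv = F × D_ev = 0.42 × 100 = 42 mg

D_iv = 42.0 mg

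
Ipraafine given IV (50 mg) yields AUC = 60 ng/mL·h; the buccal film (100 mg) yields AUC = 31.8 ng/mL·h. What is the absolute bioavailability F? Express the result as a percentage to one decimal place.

F = (AUC_ev / D_ev) / (AUC_iv / D_iv)
  = (31.8/100) / (60/50)
  = 0.318 / 1.2 = 0.2650
  = 26.50%

F = 26.5%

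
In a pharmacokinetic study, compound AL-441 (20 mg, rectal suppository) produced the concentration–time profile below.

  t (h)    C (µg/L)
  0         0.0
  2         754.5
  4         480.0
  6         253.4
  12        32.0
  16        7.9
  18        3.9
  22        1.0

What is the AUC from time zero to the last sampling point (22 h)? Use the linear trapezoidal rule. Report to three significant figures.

AUC = 3680 µg/L·h

Trapezoidal AUC_0→22:
  [0→2]: (0.0+754.5)/2 × 2 = 754.5
  [2→4]: (754.5+480.0)/2 × 2 = 1234.5
  [4→6]: (480.0+253.4)/2 × 2 = 733.4
  [6→12]: (253.4+32.0)/2 × 6 = 856.2
  [12→16]: (32.0+7.9)/2 × 4 = 79.8
  [16→18]: (7.9+3.9)/2 × 2 = 11.8
  [18→22]: (3.9+1.0)/2 × 4 = 9.8
  Sum = 3680.0 µg/L·h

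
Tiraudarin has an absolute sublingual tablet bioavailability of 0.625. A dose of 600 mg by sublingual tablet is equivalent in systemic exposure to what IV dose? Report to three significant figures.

D_iv = 375 mg

Systemic exposure from an extravascular dose = F × D_ev, so the equivalent IV dose is F × D_ev.
D_iv = F × D_ev = 0.625 × 600 = 375 mg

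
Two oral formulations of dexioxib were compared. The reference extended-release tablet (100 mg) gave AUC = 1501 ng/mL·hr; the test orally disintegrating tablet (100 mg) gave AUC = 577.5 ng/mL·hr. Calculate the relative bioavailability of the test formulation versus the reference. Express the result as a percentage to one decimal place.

F_rel = (AUC_test/D_test) / (AUC_ref/D_ref)
      = (577.5/100) / (1501/100)
      = 5.775 / 15.01 = 0.3847 = 38.47%

F_rel = 38.5%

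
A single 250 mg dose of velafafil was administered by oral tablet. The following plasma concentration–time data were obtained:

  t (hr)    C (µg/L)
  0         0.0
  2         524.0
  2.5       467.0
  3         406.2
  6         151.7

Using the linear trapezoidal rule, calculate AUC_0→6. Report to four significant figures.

AUC = 1827 µg/L·hr

Trapezoidal AUC_0→6:
  [0→2]: (0.0+524.0)/2 × 2 = 524.0
  [2→2.5]: (524.0+467.0)/2 × 0.5 = 247.75
  [2.5→3]: (467.0+406.2)/2 × 0.5 = 218.3
  [3→6]: (406.2+151.7)/2 × 3 = 836.85
  Sum = 1826.9 µg/L·hr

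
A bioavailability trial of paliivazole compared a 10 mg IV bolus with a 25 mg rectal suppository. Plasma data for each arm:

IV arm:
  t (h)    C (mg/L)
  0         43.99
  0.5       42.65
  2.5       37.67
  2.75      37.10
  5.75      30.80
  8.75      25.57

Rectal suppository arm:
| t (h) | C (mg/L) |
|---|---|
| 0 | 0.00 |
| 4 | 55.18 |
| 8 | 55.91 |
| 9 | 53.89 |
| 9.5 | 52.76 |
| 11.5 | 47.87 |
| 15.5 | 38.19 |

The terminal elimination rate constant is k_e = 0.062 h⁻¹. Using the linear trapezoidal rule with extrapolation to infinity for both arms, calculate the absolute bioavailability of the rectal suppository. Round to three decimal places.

F = 0.734

Trapezoidal AUC_0→8.75 (IV):
  [0→0.5]: (43.99+42.65)/2 × 0.5 = 21.66
  [0.5→2.5]: (42.65+37.67)/2 × 2 = 80.32
  [2.5→2.75]: (37.67+37.10)/2 × 0.25 = 9.34625
  [2.75→5.75]: (37.10+30.80)/2 × 3 = 101.85
  [5.75→8.75]: (30.80+25.57)/2 × 3 = 84.555
  Sum = 297.73125 mg/L·h
IV tail: 25.57/0.062 = 412.419; AUC_iv,0→∞ = 297.73125 + 412.419 = 710.15025 mg/L·h
Trapezoidal AUC_0→15.5 (rectal suppository):
  [0→4]: (0.00+55.18)/2 × 4 = 110.36
  [4→8]: (55.18+55.91)/2 × 4 = 222.18
  [8→9]: (55.91+53.89)/2 × 1 = 54.9
  [9→9.5]: (53.89+52.76)/2 × 0.5 = 26.6625
  [9.5→11.5]: (52.76+47.87)/2 × 2 = 100.63
  [11.5→15.5]: (47.87+38.19)/2 × 4 = 172.12
  Sum = 686.8525 mg/L·h
rectal suppository tail: 38.19/0.062 = 615.968; AUC_ev,0→∞ = 686.8525 + 615.968 = 1302.8205 mg/L·h
F = (AUC_ev/D_ev)/(AUC_iv/D_iv) = (1302.8205/25)/(710.15025/10) = 52.11282/71.015025 = 0.7338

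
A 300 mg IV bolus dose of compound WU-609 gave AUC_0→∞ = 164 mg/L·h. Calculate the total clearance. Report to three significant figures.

CL = 1.83 L/h

CL = Dose_iv / AUC_0→∞
   = 300 / 164 = 1.82927 L/h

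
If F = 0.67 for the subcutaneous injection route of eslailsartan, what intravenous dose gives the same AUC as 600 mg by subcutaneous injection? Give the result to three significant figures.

D_iv = 402 mg

Systemic exposure from an extravascular dose = F × D_ev, so the equivalent IV dose is F × D_ev.
D_iv = F × D_ev = 0.67 × 600 = 402 mg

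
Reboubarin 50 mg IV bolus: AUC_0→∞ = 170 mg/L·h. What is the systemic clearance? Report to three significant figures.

CL = Dose_iv / AUC_0→∞
   = 50 / 170 = 0.294118 L/h

CL = 0.294 L/h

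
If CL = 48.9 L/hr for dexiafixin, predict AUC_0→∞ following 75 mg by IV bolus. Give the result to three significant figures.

AUC_0→∞ = Dose_iv / CL
        = 75 / 48.9 = 1.53374 mg/L·hr

AUC = 1.53 mg/L·hr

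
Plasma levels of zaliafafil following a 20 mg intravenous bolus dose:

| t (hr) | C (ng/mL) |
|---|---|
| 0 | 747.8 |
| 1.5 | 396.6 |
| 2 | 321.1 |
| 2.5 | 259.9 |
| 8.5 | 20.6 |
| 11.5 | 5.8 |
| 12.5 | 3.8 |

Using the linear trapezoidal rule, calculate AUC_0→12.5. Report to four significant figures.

Trapezoidal AUC_0→12.5:
  [0→1.5]: (747.8+396.6)/2 × 1.5 = 858.3
  [1.5→2]: (396.6+321.1)/2 × 0.5 = 179.425
  [2→2.5]: (321.1+259.9)/2 × 0.5 = 145.25
  [2.5→8.5]: (259.9+20.6)/2 × 6 = 841.5
  [8.5→11.5]: (20.6+5.8)/2 × 3 = 39.6
  [11.5→12.5]: (5.8+3.8)/2 × 1 = 4.8
  Sum = 2068.875 ng/mL·hr

AUC = 2069 ng/mL·hr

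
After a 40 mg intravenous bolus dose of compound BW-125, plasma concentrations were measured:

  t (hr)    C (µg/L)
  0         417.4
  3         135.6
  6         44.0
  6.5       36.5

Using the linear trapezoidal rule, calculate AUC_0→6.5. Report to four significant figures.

AUC = 1119 µg/L·hr

Trapezoidal AUC_0→6.5:
  [0→3]: (417.4+135.6)/2 × 3 = 829.5
  [3→6]: (135.6+44.0)/2 × 3 = 269.4
  [6→6.5]: (44.0+36.5)/2 × 0.5 = 20.125
  Sum = 1119.025 µg/L·hr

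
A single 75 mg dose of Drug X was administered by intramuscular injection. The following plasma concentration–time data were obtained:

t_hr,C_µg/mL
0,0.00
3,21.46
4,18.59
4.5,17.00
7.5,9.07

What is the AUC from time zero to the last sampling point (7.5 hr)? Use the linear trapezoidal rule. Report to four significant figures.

AUC = 100.2 µg/mL·hr

Trapezoidal AUC_0→7.5:
  [0→3]: (0.00+21.46)/2 × 3 = 32.19
  [3→4]: (21.46+18.59)/2 × 1 = 20.025
  [4→4.5]: (18.59+17.00)/2 × 0.5 = 8.8975
  [4.5→7.5]: (17.00+9.07)/2 × 3 = 39.105
  Sum = 100.2175 µg/mL·hr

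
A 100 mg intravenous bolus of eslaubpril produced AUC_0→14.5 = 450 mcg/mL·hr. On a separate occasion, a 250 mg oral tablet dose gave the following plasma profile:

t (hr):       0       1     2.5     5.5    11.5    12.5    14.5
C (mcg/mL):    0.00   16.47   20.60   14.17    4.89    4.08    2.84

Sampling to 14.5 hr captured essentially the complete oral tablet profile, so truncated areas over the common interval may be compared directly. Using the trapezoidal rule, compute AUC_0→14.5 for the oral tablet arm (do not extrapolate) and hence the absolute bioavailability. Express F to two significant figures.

F = 0.14

Trapezoidal AUC_0→14.5 (oral tablet):
  [0→1]: (0.00+16.47)/2 × 1 = 8.235
  [1→2.5]: (16.47+20.60)/2 × 1.5 = 27.8025
  [2.5→5.5]: (20.60+14.17)/2 × 3 = 52.155
  [5.5→11.5]: (14.17+4.89)/2 × 6 = 57.18
  [11.5→12.5]: (4.89+4.08)/2 × 1 = 4.485
  [12.5→14.5]: (4.08+2.84)/2 × 2 = 6.92
  Sum = 156.7775 mcg/mL·hr
F = (AUC_ev/D_ev)/(AUC_iv/D_iv) = (156.7775/250)/(450/100) = 0.62711/4.5 = 0.1394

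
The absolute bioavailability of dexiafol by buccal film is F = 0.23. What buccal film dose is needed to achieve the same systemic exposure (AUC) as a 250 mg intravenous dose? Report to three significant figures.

D_buccal = 1090 mg

For equal systemic exposure: F × D_ev = D_iv
D_ev = D_iv / F = 250 / 0.23 = 1086.96 mg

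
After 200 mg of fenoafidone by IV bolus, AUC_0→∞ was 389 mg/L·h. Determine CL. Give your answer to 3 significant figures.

CL = Dose_iv / AUC_0→∞
   = 200 / 389 = 0.514139 L/h

CL = 0.514 L/h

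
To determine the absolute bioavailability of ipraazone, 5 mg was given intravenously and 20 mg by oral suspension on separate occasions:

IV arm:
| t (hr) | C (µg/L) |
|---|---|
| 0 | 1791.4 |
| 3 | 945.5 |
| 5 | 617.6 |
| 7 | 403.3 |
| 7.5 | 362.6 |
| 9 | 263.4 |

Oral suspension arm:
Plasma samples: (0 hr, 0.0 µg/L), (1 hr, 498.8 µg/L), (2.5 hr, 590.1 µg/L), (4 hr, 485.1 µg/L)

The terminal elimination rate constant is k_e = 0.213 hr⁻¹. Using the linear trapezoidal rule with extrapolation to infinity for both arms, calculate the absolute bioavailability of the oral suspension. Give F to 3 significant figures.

Trapezoidal AUC_0→9 (IV):
  [0→3]: (1791.4+945.5)/2 × 3 = 4105.35
  [3→5]: (945.5+617.6)/2 × 2 = 1563.1
  [5→7]: (617.6+403.3)/2 × 2 = 1020.9
  [7→7.5]: (403.3+362.6)/2 × 0.5 = 191.475
  [7.5→9]: (362.6+263.4)/2 × 1.5 = 469.5
  Sum = 7350.325 µg/L·hr
IV tail: 263.4/0.213 = 1236.620; AUC_iv,0→∞ = 7350.325 + 1236.620 = 8586.945 µg/L·hr
Trapezoidal AUC_0→4 (oral suspension):
  [0→1]: (0.0+498.8)/2 × 1 = 249.4
  [1→2.5]: (498.8+590.1)/2 × 1.5 = 816.675
  [2.5→4]: (590.1+485.1)/2 × 1.5 = 806.4
  Sum = 1872.475 µg/L·hr
oral suspension tail: 485.1/0.213 = 2277.465; AUC_ev,0→∞ = 1872.475 + 2277.465 = 4149.94 µg/L·hr
F = (AUC_ev/D_ev)/(AUC_iv/D_iv) = (4149.94/20)/(8586.945/5) = 207.497/1717.389 = 0.1208

F = 0.121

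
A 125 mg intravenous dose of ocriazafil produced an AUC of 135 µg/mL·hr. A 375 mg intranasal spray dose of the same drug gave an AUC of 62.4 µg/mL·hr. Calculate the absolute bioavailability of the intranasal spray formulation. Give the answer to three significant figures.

F = 0.154

F = (AUC_ev / D_ev) / (AUC_iv / D_iv)
  = (62.4/375) / (135/125)
  = 0.1664 / 1.08 = 0.1541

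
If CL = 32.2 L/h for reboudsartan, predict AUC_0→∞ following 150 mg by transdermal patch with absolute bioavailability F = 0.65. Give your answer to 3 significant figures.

AUC_0→∞ = F × Dose / CL
        = 0.65 × 150 / 32.2 = 3.02795 mg/L·h

AUC = 3.03 mg/L·h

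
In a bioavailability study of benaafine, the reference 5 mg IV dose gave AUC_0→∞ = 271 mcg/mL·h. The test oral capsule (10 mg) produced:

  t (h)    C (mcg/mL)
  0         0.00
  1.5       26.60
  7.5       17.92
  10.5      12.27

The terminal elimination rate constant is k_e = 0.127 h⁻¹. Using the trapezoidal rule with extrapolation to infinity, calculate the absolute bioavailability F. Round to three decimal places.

Trapezoidal AUC_0→10.5 (oral capsule):
  [0→1.5]: (0.00+26.60)/2 × 1.5 = 19.95
  [1.5→7.5]: (26.60+17.92)/2 × 6 = 133.56
  [7.5→10.5]: (17.92+12.27)/2 × 3 = 45.285
  Sum = 198.795 mcg/mL·h
Tail: C_last/k_e = 12.27/0.127 = 96.614
AUC_0→∞ (oral capsule) = 198.795 + 96.614 = 295.409 mcg/mL·h
F = (AUC_ev/D_ev)/(AUC_iv/D_iv) = (295.409/10)/(271/5) = 29.5409/54.2 = 0.5450

F = 0.545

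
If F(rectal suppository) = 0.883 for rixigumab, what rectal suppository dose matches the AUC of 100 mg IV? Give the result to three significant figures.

For equal systemic exposure: F × D_ev = D_iv
D_ev = D_iv / F = 100 / 0.883 = 113.25 mg

D_rectal = 113 mg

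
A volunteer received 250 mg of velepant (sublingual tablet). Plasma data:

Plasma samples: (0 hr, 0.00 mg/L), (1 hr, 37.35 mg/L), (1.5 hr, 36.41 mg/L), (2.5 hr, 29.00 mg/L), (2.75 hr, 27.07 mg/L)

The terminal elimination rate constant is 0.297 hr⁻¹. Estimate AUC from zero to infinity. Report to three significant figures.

Trapezoidal AUC_0→2.75:
  [0→1]: (0.00+37.35)/2 × 1 = 18.675
  [1→1.5]: (37.35+36.41)/2 × 0.5 = 18.44
  [1.5→2.5]: (36.41+29.00)/2 × 1 = 32.705
  [2.5→2.75]: (29.00+27.07)/2 × 0.25 = 7.00875
  Sum = 76.82875 mg/L·hr
Extrapolated tail: C_last / k_e = 27.07 / 0.297 = 91.145
AUC_0→∞ = 76.82875 + 91.145 = 167.97375 mg/L·hr

AUC = 168 mg/L·hr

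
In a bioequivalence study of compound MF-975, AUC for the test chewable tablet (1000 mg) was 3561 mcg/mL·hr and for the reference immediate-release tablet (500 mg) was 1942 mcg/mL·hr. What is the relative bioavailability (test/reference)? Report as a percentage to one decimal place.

F_rel = (AUC_test/D_test) / (AUC_ref/D_ref)
      = (3561/1000) / (1942/500)
      = 3.561 / 3.884 = 0.9168 = 91.68%

F_rel = 91.7%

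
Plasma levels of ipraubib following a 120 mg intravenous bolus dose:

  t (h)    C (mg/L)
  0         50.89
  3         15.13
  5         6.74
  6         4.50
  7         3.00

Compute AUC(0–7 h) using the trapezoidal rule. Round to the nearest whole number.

Trapezoidal AUC_0→7:
  [0→3]: (50.89+15.13)/2 × 3 = 99.03
  [3→5]: (15.13+6.74)/2 × 2 = 21.87
  [5→6]: (6.74+4.50)/2 × 1 = 5.62
  [6→7]: (4.50+3.00)/2 × 1 = 3.75
  Sum = 130.27 mg/L·h

AUC = 130 mg/L·h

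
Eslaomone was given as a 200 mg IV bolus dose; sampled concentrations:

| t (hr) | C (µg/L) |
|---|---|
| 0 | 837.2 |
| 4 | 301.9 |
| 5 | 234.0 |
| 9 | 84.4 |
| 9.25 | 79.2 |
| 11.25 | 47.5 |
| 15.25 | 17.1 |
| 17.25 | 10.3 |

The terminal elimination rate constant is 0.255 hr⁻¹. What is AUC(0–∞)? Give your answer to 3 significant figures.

AUC = 3530 µg/L·hr

Trapezoidal AUC_0→17.25:
  [0→4]: (837.2+301.9)/2 × 4 = 2278.2
  [4→5]: (301.9+234.0)/2 × 1 = 267.95
  [5→9]: (234.0+84.4)/2 × 4 = 636.8
  [9→9.25]: (84.4+79.2)/2 × 0.25 = 20.45
  [9.25→11.25]: (79.2+47.5)/2 × 2 = 126.7
  [11.25→15.25]: (47.5+17.1)/2 × 4 = 129.2
  [15.25→17.25]: (17.1+10.3)/2 × 2 = 27.4
  Sum = 3486.7 µg/L·hr
Extrapolated tail: C_last / k_e = 10.3 / 0.255 = 40.392
AUC_0→∞ = 3486.7 + 40.392 = 3527.092 µg/L·hr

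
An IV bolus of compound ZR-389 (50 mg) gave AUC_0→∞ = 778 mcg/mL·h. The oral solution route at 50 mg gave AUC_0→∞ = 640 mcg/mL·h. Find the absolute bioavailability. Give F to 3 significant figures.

F = (AUC_ev / D_ev) / (AUC_iv / D_iv)
  = (640/50) / (778/50)
  = 12.8 / 15.56 = 0.8226

F = 0.823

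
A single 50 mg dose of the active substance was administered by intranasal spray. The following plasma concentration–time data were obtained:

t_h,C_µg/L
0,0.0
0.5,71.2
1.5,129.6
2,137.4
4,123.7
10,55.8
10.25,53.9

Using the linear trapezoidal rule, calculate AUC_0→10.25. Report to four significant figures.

Trapezoidal AUC_0→10.25:
  [0→0.5]: (0.0+71.2)/2 × 0.5 = 17.8
  [0.5→1.5]: (71.2+129.6)/2 × 1 = 100.4
  [1.5→2]: (129.6+137.4)/2 × 0.5 = 66.75
  [2→4]: (137.4+123.7)/2 × 2 = 261.1
  [4→10]: (123.7+55.8)/2 × 6 = 538.5
  [10→10.25]: (55.8+53.9)/2 × 0.25 = 13.7125
  Sum = 998.2625 µg/L·h

AUC = 998.3 µg/L·h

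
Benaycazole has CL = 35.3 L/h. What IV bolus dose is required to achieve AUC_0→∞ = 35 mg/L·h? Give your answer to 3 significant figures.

Dose = 1240 mg

Dose_iv = CL × AUC_0→∞
     = 35.3 × 35 = 1235.5 mg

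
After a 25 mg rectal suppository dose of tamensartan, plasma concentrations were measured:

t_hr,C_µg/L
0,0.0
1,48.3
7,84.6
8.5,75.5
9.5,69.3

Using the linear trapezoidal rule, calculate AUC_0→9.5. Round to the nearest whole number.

AUC = 615 µg/L·hr

Trapezoidal AUC_0→9.5:
  [0→1]: (0.0+48.3)/2 × 1 = 24.15
  [1→7]: (48.3+84.6)/2 × 6 = 398.7
  [7→8.5]: (84.6+75.5)/2 × 1.5 = 120.075
  [8.5→9.5]: (75.5+69.3)/2 × 1 = 72.4
  Sum = 615.325 µg/L·hr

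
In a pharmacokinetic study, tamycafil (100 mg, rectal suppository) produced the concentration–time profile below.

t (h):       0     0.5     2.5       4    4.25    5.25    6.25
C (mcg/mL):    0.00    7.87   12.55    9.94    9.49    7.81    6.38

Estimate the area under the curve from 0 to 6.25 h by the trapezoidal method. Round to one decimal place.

Trapezoidal AUC_0→6.25:
  [0→0.5]: (0.00+7.87)/2 × 0.5 = 1.9675
  [0.5→2.5]: (7.87+12.55)/2 × 2 = 20.42
  [2.5→4]: (12.55+9.94)/2 × 1.5 = 16.8675
  [4→4.25]: (9.94+9.49)/2 × 0.25 = 2.42875
  [4.25→5.25]: (9.49+7.81)/2 × 1 = 8.65
  [5.25→6.25]: (7.81+6.38)/2 × 1 = 7.095
  Sum = 57.42875 mcg/mL·h

AUC = 57.4 mcg/mL·h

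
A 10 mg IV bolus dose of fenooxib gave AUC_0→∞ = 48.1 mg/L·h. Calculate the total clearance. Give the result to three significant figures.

CL = 0.208 L/h

CL = Dose_iv / AUC_0→∞
   = 10 / 48.1 = 0.2079 L/h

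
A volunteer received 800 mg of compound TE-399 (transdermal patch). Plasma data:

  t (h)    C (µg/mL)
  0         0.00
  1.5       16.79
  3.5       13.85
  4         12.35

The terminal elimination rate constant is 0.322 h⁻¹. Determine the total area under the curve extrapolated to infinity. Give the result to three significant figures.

Trapezoidal AUC_0→4:
  [0→1.5]: (0.00+16.79)/2 × 1.5 = 12.5925
  [1.5→3.5]: (16.79+13.85)/2 × 2 = 30.64
  [3.5→4]: (13.85+12.35)/2 × 0.5 = 6.55
  Sum = 49.7825 µg/mL·h
Extrapolated tail: C_last / k_e = 12.35 / 0.322 = 38.354
AUC_0→∞ = 49.7825 + 38.354 = 88.1365 µg/mL·h

AUC = 88.1 µg/mL·h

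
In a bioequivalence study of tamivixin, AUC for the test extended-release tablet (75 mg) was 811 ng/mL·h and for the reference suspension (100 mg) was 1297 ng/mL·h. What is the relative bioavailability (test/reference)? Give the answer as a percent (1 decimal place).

F_rel = (AUC_test/D_test) / (AUC_ref/D_ref)
      = (811/75) / (1297/100)
      = 10.8133 / 12.97 = 0.8337 = 83.37%

F_rel = 83.4%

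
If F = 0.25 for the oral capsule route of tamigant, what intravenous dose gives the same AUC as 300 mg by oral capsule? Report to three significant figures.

D_iv = 75.0 mg

Systemic exposure from an extravascular dose = F × D_ev, so the equivalent IV dose is F × D_ev.
D_iv = F × D_ev = 0.25 × 300 = 75 mg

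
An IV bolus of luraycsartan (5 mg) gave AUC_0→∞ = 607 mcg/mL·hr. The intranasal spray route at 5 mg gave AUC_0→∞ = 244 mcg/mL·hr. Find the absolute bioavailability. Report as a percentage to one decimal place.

F = (AUC_ev / D_ev) / (AUC_iv / D_iv)
  = (244/5) / (607/5)
  = 48.8 / 121.4 = 0.4020
  = 40.20%

F = 40.2%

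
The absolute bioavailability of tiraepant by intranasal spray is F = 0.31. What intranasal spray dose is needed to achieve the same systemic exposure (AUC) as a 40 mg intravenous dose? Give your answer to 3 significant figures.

For equal systemic exposure: F × D_ev = D_iv
D_ev = D_iv / F = 40 / 0.31 = 129.032 mg

D_intranasal = 129 mg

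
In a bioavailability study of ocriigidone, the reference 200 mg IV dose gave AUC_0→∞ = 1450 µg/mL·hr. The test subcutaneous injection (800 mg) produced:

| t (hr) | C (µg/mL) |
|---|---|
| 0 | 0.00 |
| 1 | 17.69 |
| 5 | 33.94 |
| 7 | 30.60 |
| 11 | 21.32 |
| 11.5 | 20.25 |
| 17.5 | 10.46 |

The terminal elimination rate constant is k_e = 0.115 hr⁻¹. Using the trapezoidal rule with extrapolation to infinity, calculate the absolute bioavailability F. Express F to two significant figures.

F = 0.082

Trapezoidal AUC_0→17.5 (subcutaneous injection):
  [0→1]: (0.00+17.69)/2 × 1 = 8.845
  [1→5]: (17.69+33.94)/2 × 4 = 103.26
  [5→7]: (33.94+30.60)/2 × 2 = 64.54
  [7→11]: (30.60+21.32)/2 × 4 = 103.84
  [11→11.5]: (21.32+20.25)/2 × 0.5 = 10.3925
  [11.5→17.5]: (20.25+10.46)/2 × 6 = 92.13
  Sum = 383.0075 µg/mL·hr
Tail: C_last/k_e = 10.46/0.115 = 90.957
AUC_0→∞ (subcutaneous injection) = 383.0075 + 90.957 = 473.9645 µg/mL·hr
F = (AUC_ev/D_ev)/(AUC_iv/D_iv) = (473.9645/800)/(1450/200) = 0.592456/7.25 = 0.0817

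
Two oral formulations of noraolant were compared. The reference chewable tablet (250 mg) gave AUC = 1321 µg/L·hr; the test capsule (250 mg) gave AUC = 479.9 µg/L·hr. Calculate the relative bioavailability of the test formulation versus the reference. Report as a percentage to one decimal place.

F_rel = 36.3%

F_rel = (AUC_test/D_test) / (AUC_ref/D_ref)
      = (479.9/250) / (1321/250)
      = 1.9196 / 5.284 = 0.3633 = 36.33%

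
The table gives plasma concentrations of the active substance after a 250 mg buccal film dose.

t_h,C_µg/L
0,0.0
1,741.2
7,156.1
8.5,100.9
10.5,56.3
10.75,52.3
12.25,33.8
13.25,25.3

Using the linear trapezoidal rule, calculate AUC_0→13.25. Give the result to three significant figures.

Trapezoidal AUC_0→13.25:
  [0→1]: (0.0+741.2)/2 × 1 = 370.6
  [1→7]: (741.2+156.1)/2 × 6 = 2691.9
  [7→8.5]: (156.1+100.9)/2 × 1.5 = 192.75
  [8.5→10.5]: (100.9+56.3)/2 × 2 = 157.2
  [10.5→10.75]: (56.3+52.3)/2 × 0.25 = 13.575
  [10.75→12.25]: (52.3+33.8)/2 × 1.5 = 64.575
  [12.25→13.25]: (33.8+25.3)/2 × 1 = 29.55
  Sum = 3520.15 µg/L·h

AUC = 3520 µg/L·h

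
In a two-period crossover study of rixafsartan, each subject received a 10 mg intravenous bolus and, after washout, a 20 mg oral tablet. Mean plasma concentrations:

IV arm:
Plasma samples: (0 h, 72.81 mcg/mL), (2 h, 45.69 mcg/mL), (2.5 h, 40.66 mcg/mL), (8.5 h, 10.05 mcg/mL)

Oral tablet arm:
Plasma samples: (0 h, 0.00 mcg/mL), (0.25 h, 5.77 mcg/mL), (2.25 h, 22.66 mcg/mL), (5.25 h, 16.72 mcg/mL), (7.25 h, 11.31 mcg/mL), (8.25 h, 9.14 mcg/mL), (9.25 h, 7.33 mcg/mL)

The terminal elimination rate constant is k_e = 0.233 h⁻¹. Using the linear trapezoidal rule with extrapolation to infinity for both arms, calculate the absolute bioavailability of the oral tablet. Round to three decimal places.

Trapezoidal AUC_0→8.5 (IV):
  [0→2]: (72.81+45.69)/2 × 2 = 118.5
  [2→2.5]: (45.69+40.66)/2 × 0.5 = 21.5875
  [2.5→8.5]: (40.66+10.05)/2 × 6 = 152.13
  Sum = 292.2175 mcg/mL·h
IV tail: 10.05/0.233 = 43.133; AUC_iv,0→∞ = 292.2175 + 43.133 = 335.3505 mcg/mL·h
Trapezoidal AUC_0→9.25 (oral tablet):
  [0→0.25]: (0.00+5.77)/2 × 0.25 = 0.72125
  [0.25→2.25]: (5.77+22.66)/2 × 2 = 28.43
  [2.25→5.25]: (22.66+16.72)/2 × 3 = 59.07
  [5.25→7.25]: (16.72+11.31)/2 × 2 = 28.03
  [7.25→8.25]: (11.31+9.14)/2 × 1 = 10.225
  [8.25→9.25]: (9.14+7.33)/2 × 1 = 8.235
  Sum = 134.71125 mcg/mL·h
oral tablet tail: 7.33/0.233 = 31.459; AUC_ev,0→∞ = 134.71125 + 31.459 = 166.17025 mcg/mL·h
F = (AUC_ev/D_ev)/(AUC_iv/D_iv) = (166.17025/20)/(335.3505/10) = 8.3085125/33.53505 = 0.2478

F = 0.248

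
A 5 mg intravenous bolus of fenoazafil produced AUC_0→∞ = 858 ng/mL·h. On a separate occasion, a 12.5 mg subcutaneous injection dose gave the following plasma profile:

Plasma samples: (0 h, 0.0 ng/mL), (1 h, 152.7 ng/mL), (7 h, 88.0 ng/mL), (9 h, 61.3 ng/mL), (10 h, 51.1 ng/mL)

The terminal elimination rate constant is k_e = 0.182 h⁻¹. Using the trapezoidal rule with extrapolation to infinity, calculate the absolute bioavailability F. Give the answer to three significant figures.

Trapezoidal AUC_0→10 (subcutaneous injection):
  [0→1]: (0.0+152.7)/2 × 1 = 76.35
  [1→7]: (152.7+88.0)/2 × 6 = 722.1
  [7→9]: (88.0+61.3)/2 × 2 = 149.3
  [9→10]: (61.3+51.1)/2 × 1 = 56.2
  Sum = 1003.95 ng/mL·h
Tail: C_last/k_e = 51.1/0.182 = 280.769
AUC_0→∞ (subcutaneous injection) = 1003.95 + 280.769 = 1284.719 ng/mL·h
F = (AUC_ev/D_ev)/(AUC_iv/D_iv) = (1284.719/12.5)/(858/5) = 102.77752/171.6 = 0.5989

F = 0.599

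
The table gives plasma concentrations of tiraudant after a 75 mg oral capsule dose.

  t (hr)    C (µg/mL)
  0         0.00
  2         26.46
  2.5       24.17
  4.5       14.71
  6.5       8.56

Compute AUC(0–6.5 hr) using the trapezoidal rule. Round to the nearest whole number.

Trapezoidal AUC_0→6.5:
  [0→2]: (0.00+26.46)/2 × 2 = 26.46
  [2→2.5]: (26.46+24.17)/2 × 0.5 = 12.6575
  [2.5→4.5]: (24.17+14.71)/2 × 2 = 38.88
  [4.5→6.5]: (14.71+8.56)/2 × 2 = 23.27
  Sum = 101.2675 µg/mL·hr

AUC = 101 µg/mL·hr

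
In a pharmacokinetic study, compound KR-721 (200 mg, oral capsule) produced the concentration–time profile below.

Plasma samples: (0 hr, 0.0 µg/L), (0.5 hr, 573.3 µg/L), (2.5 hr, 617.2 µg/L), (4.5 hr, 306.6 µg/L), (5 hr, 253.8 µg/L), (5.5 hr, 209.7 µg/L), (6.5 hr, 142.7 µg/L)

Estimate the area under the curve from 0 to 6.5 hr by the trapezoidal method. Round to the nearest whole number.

Trapezoidal AUC_0→6.5:
  [0→0.5]: (0.0+573.3)/2 × 0.5 = 143.325
  [0.5→2.5]: (573.3+617.2)/2 × 2 = 1190.5
  [2.5→4.5]: (617.2+306.6)/2 × 2 = 923.8
  [4.5→5]: (306.6+253.8)/2 × 0.5 = 140.1
  [5→5.5]: (253.8+209.7)/2 × 0.5 = 115.875
  [5.5→6.5]: (209.7+142.7)/2 × 1 = 176.2
  Sum = 2689.8 µg/L·hr

AUC = 2690 µg/L·hr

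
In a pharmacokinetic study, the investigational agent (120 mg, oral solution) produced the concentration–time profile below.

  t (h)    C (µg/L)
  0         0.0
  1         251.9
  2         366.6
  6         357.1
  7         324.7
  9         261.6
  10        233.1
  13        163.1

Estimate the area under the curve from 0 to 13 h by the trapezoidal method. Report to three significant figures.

Trapezoidal AUC_0→13:
  [0→1]: (0.0+251.9)/2 × 1 = 125.95
  [1→2]: (251.9+366.6)/2 × 1 = 309.25
  [2→6]: (366.6+357.1)/2 × 4 = 1447.4
  [6→7]: (357.1+324.7)/2 × 1 = 340.9
  [7→9]: (324.7+261.6)/2 × 2 = 586.3
  [9→10]: (261.6+233.1)/2 × 1 = 247.35
  [10→13]: (233.1+163.1)/2 × 3 = 594.3
  Sum = 3651.45 µg/L·h

AUC = 3650 µg/L·h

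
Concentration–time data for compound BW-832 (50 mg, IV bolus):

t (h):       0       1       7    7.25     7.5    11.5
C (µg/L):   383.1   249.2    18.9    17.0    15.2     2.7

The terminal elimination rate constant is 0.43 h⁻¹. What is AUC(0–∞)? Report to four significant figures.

AUC = 1171 µg/L·h

Trapezoidal AUC_0→11.5:
  [0→1]: (383.1+249.2)/2 × 1 = 316.15
  [1→7]: (249.2+18.9)/2 × 6 = 804.3
  [7→7.25]: (18.9+17.0)/2 × 0.25 = 4.4875
  [7.25→7.5]: (17.0+15.2)/2 × 0.25 = 4.025
  [7.5→11.5]: (15.2+2.7)/2 × 4 = 35.8
  Sum = 1164.7625 µg/L·h
Extrapolated tail: C_last / k_e = 2.7 / 0.43 = 6.279
AUC_0→∞ = 1164.7625 + 6.279 = 1171.0415 µg/L·h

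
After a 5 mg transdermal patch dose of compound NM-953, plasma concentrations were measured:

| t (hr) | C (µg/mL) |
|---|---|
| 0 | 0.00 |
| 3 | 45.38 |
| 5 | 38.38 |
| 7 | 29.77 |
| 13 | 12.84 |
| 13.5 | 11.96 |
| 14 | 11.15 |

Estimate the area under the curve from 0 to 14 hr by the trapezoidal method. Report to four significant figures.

Trapezoidal AUC_0→14:
  [0→3]: (0.00+45.38)/2 × 3 = 68.07
  [3→5]: (45.38+38.38)/2 × 2 = 83.76
  [5→7]: (38.38+29.77)/2 × 2 = 68.15
  [7→13]: (29.77+12.84)/2 × 6 = 127.83
  [13→13.5]: (12.84+11.96)/2 × 0.5 = 6.2
  [13.5→14]: (11.96+11.15)/2 × 0.5 = 5.7775
  Sum = 359.7875 µg/mL·hr

AUC = 359.8 µg/mL·hr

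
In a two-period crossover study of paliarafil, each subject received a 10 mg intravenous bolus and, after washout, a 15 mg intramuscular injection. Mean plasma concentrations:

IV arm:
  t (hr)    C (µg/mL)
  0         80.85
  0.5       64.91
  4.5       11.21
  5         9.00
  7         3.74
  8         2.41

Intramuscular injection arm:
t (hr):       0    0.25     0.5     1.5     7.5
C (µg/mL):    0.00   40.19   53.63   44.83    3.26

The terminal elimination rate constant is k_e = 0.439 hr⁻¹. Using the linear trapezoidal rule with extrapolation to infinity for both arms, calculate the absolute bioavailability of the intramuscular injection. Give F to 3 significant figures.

F = 0.675

Trapezoidal AUC_0→8 (IV):
  [0→0.5]: (80.85+64.91)/2 × 0.5 = 36.44
  [0.5→4.5]: (64.91+11.21)/2 × 4 = 152.24
  [4.5→5]: (11.21+9.00)/2 × 0.5 = 5.0525
  [5→7]: (9.00+3.74)/2 × 2 = 12.74
  [7→8]: (3.74+2.41)/2 × 1 = 3.075
  Sum = 209.5475 µg/mL·hr
IV tail: 2.41/0.439 = 5.490; AUC_iv,0→∞ = 209.5475 + 5.490 = 215.0375 µg/mL·hr
Trapezoidal AUC_0→7.5 (intramuscular injection):
  [0→0.25]: (0.00+40.19)/2 × 0.25 = 5.02375
  [0.25→0.5]: (40.19+53.63)/2 × 0.25 = 11.7275
  [0.5→1.5]: (53.63+44.83)/2 × 1 = 49.23
  [1.5→7.5]: (44.83+3.26)/2 × 6 = 144.27
  Sum = 210.25125 µg/mL·hr
intramuscular injection tail: 3.26/0.439 = 7.426; AUC_ev,0→∞ = 210.25125 + 7.426 = 217.67725 µg/mL·hr
F = (AUC_ev/D_ev)/(AUC_iv/D_iv) = (217.67725/15)/(215.0375/10) = 14.5118/21.50375 = 0.6748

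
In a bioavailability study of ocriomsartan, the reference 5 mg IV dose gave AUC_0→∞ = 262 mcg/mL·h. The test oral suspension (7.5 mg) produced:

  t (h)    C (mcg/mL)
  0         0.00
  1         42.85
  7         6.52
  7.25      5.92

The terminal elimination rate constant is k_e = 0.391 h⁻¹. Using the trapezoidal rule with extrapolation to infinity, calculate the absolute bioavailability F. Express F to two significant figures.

F = 0.47

Trapezoidal AUC_0→7.25 (oral suspension):
  [0→1]: (0.00+42.85)/2 × 1 = 21.425
  [1→7]: (42.85+6.52)/2 × 6 = 148.11
  [7→7.25]: (6.52+5.92)/2 × 0.25 = 1.555
  Sum = 171.09 mcg/mL·h
Tail: C_last/k_e = 5.92/0.391 = 15.141
AUC_0→∞ (oral suspension) = 171.09 + 15.141 = 186.231 mcg/mL·h
F = (AUC_ev/D_ev)/(AUC_iv/D_iv) = (186.231/7.5)/(262/5) = 24.8308/52.4 = 0.4739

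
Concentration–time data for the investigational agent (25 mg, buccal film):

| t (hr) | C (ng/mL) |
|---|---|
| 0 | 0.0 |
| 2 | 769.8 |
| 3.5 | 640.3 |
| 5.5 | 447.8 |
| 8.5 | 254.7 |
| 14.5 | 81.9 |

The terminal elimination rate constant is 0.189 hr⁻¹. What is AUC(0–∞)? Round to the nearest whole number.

AUC = 5412 ng/mL·hr

Trapezoidal AUC_0→14.5:
  [0→2]: (0.0+769.8)/2 × 2 = 769.8
  [2→3.5]: (769.8+640.3)/2 × 1.5 = 1057.575
  [3.5→5.5]: (640.3+447.8)/2 × 2 = 1088.1
  [5.5→8.5]: (447.8+254.7)/2 × 3 = 1053.75
  [8.5→14.5]: (254.7+81.9)/2 × 6 = 1009.8
  Sum = 4979.025 ng/mL·hr
Extrapolated tail: C_last / k_e = 81.9 / 0.189 = 433.333
AUC_0→∞ = 4979.025 + 433.333 = 5412.358 ng/mL·hr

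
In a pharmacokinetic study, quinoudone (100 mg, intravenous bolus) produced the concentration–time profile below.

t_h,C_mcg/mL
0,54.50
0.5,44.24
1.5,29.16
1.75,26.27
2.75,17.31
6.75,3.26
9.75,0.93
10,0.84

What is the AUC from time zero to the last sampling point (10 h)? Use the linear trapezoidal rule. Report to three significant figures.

Trapezoidal AUC_0→10:
  [0→0.5]: (54.50+44.24)/2 × 0.5 = 24.685
  [0.5→1.5]: (44.24+29.16)/2 × 1 = 36.7
  [1.5→1.75]: (29.16+26.27)/2 × 0.25 = 6.92875
  [1.75→2.75]: (26.27+17.31)/2 × 1 = 21.79
  [2.75→6.75]: (17.31+3.26)/2 × 4 = 41.14
  [6.75→9.75]: (3.26+0.93)/2 × 3 = 6.285
  [9.75→10]: (0.93+0.84)/2 × 0.25 = 0.22125
  Sum = 137.75 mcg/mL·h

AUC = 138 mcg/mL·h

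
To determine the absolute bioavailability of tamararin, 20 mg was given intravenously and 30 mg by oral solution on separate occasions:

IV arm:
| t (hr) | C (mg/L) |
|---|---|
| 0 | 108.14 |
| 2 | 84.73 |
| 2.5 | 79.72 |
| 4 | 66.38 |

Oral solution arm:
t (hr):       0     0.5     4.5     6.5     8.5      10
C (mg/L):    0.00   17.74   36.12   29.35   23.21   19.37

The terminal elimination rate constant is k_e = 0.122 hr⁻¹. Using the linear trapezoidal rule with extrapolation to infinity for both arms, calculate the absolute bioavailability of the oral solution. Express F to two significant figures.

F = 0.32

Trapezoidal AUC_0→4 (IV):
  [0→2]: (108.14+84.73)/2 × 2 = 192.87
  [2→2.5]: (84.73+79.72)/2 × 0.5 = 41.1125
  [2.5→4]: (79.72+66.38)/2 × 1.5 = 109.575
  Sum = 343.5575 mg/L·hr
IV tail: 66.38/0.122 = 544.098; AUC_iv,0→∞ = 343.5575 + 544.098 = 887.6555 mg/L·hr
Trapezoidal AUC_0→10 (oral solution):
  [0→0.5]: (0.00+17.74)/2 × 0.5 = 4.435
  [0.5→4.5]: (17.74+36.12)/2 × 4 = 107.72
  [4.5→6.5]: (36.12+29.35)/2 × 2 = 65.47
  [6.5→8.5]: (29.35+23.21)/2 × 2 = 52.56
  [8.5→10]: (23.21+19.37)/2 × 1.5 = 31.935
  Sum = 262.12 mg/L·hr
oral solution tail: 19.37/0.122 = 158.770; AUC_ev,0→∞ = 262.12 + 158.770 = 420.89 mg/L·hr
F = (AUC_ev/D_ev)/(AUC_iv/D_iv) = (420.89/30)/(887.6555/20) = 14.0297/44.382775 = 0.3161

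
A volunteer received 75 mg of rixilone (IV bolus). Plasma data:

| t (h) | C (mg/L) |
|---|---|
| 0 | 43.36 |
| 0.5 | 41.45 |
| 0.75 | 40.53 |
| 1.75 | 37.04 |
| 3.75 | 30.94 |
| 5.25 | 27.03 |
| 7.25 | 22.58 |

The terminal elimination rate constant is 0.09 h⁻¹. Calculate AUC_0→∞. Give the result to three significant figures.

AUC = 482 mg/L·h

Trapezoidal AUC_0→7.25:
  [0→0.5]: (43.36+41.45)/2 × 0.5 = 21.2025
  [0.5→0.75]: (41.45+40.53)/2 × 0.25 = 10.2475
  [0.75→1.75]: (40.53+37.04)/2 × 1 = 38.785
  [1.75→3.75]: (37.04+30.94)/2 × 2 = 67.98
  [3.75→5.25]: (30.94+27.03)/2 × 1.5 = 43.4775
  [5.25→7.25]: (27.03+22.58)/2 × 2 = 49.61
  Sum = 231.3025 mg/L·h
Extrapolated tail: C_last / k_e = 22.58 / 0.09 = 250.889
AUC_0→∞ = 231.3025 + 250.889 = 482.1915 mg/L·h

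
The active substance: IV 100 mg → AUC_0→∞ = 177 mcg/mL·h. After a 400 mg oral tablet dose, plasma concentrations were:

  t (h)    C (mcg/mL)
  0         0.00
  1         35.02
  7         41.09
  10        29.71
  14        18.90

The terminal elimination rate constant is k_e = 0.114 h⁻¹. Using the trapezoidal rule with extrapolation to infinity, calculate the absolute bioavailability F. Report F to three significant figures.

Trapezoidal AUC_0→14 (oral tablet):
  [0→1]: (0.00+35.02)/2 × 1 = 17.51
  [1→7]: (35.02+41.09)/2 × 6 = 228.33
  [7→10]: (41.09+29.71)/2 × 3 = 106.2
  [10→14]: (29.71+18.90)/2 × 4 = 97.22
  Sum = 449.26 mcg/mL·h
Tail: C_last/k_e = 18.90/0.114 = 165.789
AUC_0→∞ (oral tablet) = 449.26 + 165.789 = 615.049 mcg/mL·h
F = (AUC_ev/D_ev)/(AUC_iv/D_iv) = (615.049/400)/(177/100) = 1.5376225/1.77 = 0.8687

F = 0.869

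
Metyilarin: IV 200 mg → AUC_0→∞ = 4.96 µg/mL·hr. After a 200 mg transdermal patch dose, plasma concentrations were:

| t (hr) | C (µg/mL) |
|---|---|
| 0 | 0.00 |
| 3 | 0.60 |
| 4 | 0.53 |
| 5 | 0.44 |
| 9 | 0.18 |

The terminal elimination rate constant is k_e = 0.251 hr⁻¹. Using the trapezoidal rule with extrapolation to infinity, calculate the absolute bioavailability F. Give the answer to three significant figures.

Trapezoidal AUC_0→9 (transdermal patch):
  [0→3]: (0.00+0.60)/2 × 3 = 0.9
  [3→4]: (0.60+0.53)/2 × 1 = 0.565
  [4→5]: (0.53+0.44)/2 × 1 = 0.485
  [5→9]: (0.44+0.18)/2 × 4 = 1.24
  Sum = 3.19 µg/mL·hr
Tail: C_last/k_e = 0.18/0.251 = 0.717
AUC_0→∞ (transdermal patch) = 3.19 + 0.717 = 3.907 µg/mL·hr
F = (AUC_ev/D_ev)/(AUC_iv/D_iv) = (3.907/200)/(4.96/200) = 0.019535/0.0248 = 0.7877

F = 0.788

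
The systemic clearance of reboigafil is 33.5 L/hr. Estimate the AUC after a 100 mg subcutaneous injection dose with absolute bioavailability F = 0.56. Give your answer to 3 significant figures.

AUC = 1.67 mg/L·hr

AUC_0→∞ = F × Dose / CL
        = 0.56 × 100 / 33.5 = 1.67164 mg/L·hr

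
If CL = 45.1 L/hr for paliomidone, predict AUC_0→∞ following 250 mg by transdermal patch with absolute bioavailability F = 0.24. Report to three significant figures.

AUC = 1.33 mg/L·hr

AUC_0→∞ = F × Dose / CL
        = 0.24 × 250 / 45.1 = 1.33038 mg/L·hr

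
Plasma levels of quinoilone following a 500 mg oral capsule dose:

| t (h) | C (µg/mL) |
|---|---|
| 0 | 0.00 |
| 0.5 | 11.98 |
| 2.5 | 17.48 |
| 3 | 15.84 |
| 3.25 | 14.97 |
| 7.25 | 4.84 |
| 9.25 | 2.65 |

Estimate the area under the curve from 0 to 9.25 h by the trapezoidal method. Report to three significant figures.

Trapezoidal AUC_0→9.25:
  [0→0.5]: (0.00+11.98)/2 × 0.5 = 2.995
  [0.5→2.5]: (11.98+17.48)/2 × 2 = 29.46
  [2.5→3]: (17.48+15.84)/2 × 0.5 = 8.33
  [3→3.25]: (15.84+14.97)/2 × 0.25 = 3.85125
  [3.25→7.25]: (14.97+4.84)/2 × 4 = 39.62
  [7.25→9.25]: (4.84+2.65)/2 × 2 = 7.49
  Sum = 91.74625 µg/mL·h

AUC = 91.7 µg/mL·h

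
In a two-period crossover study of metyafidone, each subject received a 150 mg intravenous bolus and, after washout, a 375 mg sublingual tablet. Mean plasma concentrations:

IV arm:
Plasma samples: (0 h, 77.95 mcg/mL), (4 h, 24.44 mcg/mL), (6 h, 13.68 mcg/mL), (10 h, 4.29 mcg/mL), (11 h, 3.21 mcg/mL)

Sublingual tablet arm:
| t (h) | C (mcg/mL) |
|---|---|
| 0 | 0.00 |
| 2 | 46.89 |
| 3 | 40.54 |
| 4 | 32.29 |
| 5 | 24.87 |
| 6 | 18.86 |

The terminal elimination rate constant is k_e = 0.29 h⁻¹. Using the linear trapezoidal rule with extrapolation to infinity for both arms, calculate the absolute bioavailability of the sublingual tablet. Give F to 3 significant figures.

F = 0.330

Trapezoidal AUC_0→11 (IV):
  [0→4]: (77.95+24.44)/2 × 4 = 204.78
  [4→6]: (24.44+13.68)/2 × 2 = 38.12
  [6→10]: (13.68+4.29)/2 × 4 = 35.94
  [10→11]: (4.29+3.21)/2 × 1 = 3.75
  Sum = 282.59 mcg/mL·h
IV tail: 3.21/0.29 = 11.069; AUC_iv,0→∞ = 282.59 + 11.069 = 293.659 mcg/mL·h
Trapezoidal AUC_0→6 (sublingual tablet):
  [0→2]: (0.00+46.89)/2 × 2 = 46.89
  [2→3]: (46.89+40.54)/2 × 1 = 43.715
  [3→4]: (40.54+32.29)/2 × 1 = 36.415
  [4→5]: (32.29+24.87)/2 × 1 = 28.58
  [5→6]: (24.87+18.86)/2 × 1 = 21.865
  Sum = 177.465 mcg/mL·h
sublingual tablet tail: 18.86/0.29 = 65.034; AUC_ev,0→∞ = 177.465 + 65.034 = 242.499 mcg/mL·h
F = (AUC_ev/D_ev)/(AUC_iv/D_iv) = (242.499/375)/(293.659/150) = 0.646664/1.95773 = 0.3303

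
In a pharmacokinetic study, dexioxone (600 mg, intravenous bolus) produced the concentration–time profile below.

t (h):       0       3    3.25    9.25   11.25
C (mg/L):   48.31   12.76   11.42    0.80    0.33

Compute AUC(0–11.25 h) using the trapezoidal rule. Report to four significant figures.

AUC = 132.4 mg/L·h

Trapezoidal AUC_0→11.25:
  [0→3]: (48.31+12.76)/2 × 3 = 91.605
  [3→3.25]: (12.76+11.42)/2 × 0.25 = 3.0225
  [3.25→9.25]: (11.42+0.80)/2 × 6 = 36.66
  [9.25→11.25]: (0.80+0.33)/2 × 2 = 1.13
  Sum = 132.4175 mg/L·h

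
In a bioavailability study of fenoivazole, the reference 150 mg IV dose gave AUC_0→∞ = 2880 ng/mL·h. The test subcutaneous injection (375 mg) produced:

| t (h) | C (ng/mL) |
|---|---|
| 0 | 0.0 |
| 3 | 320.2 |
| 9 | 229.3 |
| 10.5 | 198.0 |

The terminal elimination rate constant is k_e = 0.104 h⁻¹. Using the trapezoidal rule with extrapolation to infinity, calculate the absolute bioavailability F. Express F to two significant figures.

Trapezoidal AUC_0→10.5 (subcutaneous injection):
  [0→3]: (0.0+320.2)/2 × 3 = 480.3
  [3→9]: (320.2+229.3)/2 × 6 = 1648.5
  [9→10.5]: (229.3+198.0)/2 × 1.5 = 320.475
  Sum = 2449.275 ng/mL·h
Tail: C_last/k_e = 198.0/0.104 = 1903.846
AUC_0→∞ (subcutaneous injection) = 2449.275 + 1903.846 = 4353.121 ng/mL·h
F = (AUC_ev/D_ev)/(AUC_iv/D_iv) = (4353.121/375)/(2880/150) = 11.6083/19.2 = 0.6046

F = 0.60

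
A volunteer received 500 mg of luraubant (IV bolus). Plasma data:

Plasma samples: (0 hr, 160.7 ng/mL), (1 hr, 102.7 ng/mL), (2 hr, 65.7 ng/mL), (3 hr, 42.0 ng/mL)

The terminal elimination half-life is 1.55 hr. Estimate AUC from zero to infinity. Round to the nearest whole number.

Trapezoidal AUC_0→3:
  [0→1]: (160.7+102.7)/2 × 1 = 131.7
  [1→2]: (102.7+65.7)/2 × 1 = 84.2
  [2→3]: (65.7+42.0)/2 × 1 = 53.85
  Sum = 269.75 ng/mL·hr
k_e = ln2 / t½ = 0.693147 / 1.55 = 0.4472 hr^-1
Extrapolated tail: C_last / k_e = 42.0 / 0.4472 = 93.918
AUC_0→∞ = 269.75 + 93.918 = 363.668 ng/mL·hr

AUC = 364 ng/mL·hr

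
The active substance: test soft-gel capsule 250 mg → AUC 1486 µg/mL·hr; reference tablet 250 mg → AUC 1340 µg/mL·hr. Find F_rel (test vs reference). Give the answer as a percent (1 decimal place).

F_rel = 110.9%

F_rel = (AUC_test/D_test) / (AUC_ref/D_ref)
      = (1486/250) / (1340/250)
      = 5.944 / 5.36 = 1.1090 = 110.90%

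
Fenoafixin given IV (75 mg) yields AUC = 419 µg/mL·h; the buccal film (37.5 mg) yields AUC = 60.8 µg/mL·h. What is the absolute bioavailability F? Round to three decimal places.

F = (AUC_ev / D_ev) / (AUC_iv / D_iv)
  = (60.8/37.5) / (419/75)
  = 1.62133 / 5.58667 = 0.2902

F = 0.290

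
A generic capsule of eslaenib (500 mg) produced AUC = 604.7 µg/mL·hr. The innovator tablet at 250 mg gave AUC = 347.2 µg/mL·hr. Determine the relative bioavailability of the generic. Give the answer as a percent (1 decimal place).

F_rel = (AUC_test/D_test) / (AUC_ref/D_ref)
      = (604.7/500) / (347.2/250)
      = 1.2094 / 1.3888 = 0.8708 = 87.08%

F_rel = 87.1%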